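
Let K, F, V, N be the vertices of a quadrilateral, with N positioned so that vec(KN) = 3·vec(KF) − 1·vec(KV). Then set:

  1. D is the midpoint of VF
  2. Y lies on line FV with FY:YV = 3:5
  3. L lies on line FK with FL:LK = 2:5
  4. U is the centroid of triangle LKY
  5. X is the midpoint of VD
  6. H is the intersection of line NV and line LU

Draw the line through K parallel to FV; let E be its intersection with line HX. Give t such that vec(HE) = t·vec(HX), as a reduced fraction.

t = 19/10

Work in coordinates with K = (0, 0), F = (1, 0), V = (0, 1), N = (3, -1).
1. D is the midpoint of VF ⇒ D = (1/2, 1/2)
2. Y lies on line FV with FY:YV = 3:5 ⇒ Y = (5/8, 3/8)
3. L lies on line FK with FL:LK = 2:5 ⇒ L = (5/7, 0)
4. U is the centroid of triangle LKY ⇒ U = (25/56, 1/8)
5. X is the midpoint of VD ⇒ X = (1/4, 3/4)
6. H is the intersection of line NV and line LU ⇒ H = (10/3, -11/9)
through K parallel to FV: direction (-1, 1); meets HX at E = (-101/40, 101/40)
E = H + t·(X−H) with t = 19/10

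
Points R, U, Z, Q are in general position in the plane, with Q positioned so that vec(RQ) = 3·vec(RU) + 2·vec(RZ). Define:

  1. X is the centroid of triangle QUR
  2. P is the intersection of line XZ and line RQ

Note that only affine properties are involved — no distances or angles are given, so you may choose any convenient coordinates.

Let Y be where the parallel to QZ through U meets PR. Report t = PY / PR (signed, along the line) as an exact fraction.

t = 23/12

Choose coordinates R = (0, 0), U = (1, 0), Z = (0, 1), Q = (3, 2).
1. X is the centroid of triangle QUR ⇒ X = (4/3, 2/3)
2. P is the intersection of line XZ and line RQ ⇒ P = (12/11, 8/11)
through U parallel to QZ: direction (-3, -1); meets PR at Y = (-1, -2/3)
Y = P + t·(R−P) with t = 23/12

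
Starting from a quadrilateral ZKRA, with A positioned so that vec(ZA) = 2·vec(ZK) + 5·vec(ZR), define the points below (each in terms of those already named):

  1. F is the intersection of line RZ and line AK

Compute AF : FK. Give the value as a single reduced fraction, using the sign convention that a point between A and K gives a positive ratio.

AF:FK = -2

Choose coordinates Z = (0, 0), K = (1, 0), R = (0, 1), A = (2, 5).
1. F is the intersection of line RZ and line AK ⇒ F = (0, -5)
F = A + t·(K−A) with t = 2, so AF:FK = t:(1−t) = 2:-1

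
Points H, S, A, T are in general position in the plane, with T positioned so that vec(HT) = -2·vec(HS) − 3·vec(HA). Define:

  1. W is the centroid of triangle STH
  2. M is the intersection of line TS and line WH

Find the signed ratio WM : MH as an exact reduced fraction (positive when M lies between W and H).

Set H = (0, 0), S = (1, 0), A = (0, 1), T = (-2, -3); any affine frame gives the same invariant.
1. W is the centroid of triangle STH ⇒ W = (-1/3, -1)
2. M is the intersection of line TS and line WH ⇒ M = (-1/2, -3/2)
M = W + t·(H−W) with t = -1/2, so WM:MH = t:(1−t) = -1/2:3/2

WM:MH = -1/3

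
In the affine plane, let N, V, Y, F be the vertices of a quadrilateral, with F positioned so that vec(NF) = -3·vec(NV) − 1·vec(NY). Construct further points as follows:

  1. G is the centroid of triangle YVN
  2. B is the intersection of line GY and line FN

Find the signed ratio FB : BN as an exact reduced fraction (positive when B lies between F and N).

FB:BN = -8

Work in coordinates with N = (0, 0), V = (1, 0), Y = (0, 1), F = (-3, -1).
1. G is the centroid of triangle YVN ⇒ G = (1/3, 1/3)
2. B is the intersection of line GY and line FN ⇒ B = (3/7, 1/7)
B = F + t·(N−F) with t = 8/7, so FB:BN = t:(1−t) = 8/7:-1/7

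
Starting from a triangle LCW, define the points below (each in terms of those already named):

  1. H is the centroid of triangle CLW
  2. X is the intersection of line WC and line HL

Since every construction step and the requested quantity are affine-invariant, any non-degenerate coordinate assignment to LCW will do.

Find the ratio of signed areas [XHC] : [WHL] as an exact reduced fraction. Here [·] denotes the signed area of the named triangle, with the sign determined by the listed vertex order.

Set L = (0, 0), C = (1, 0), W = (0, 1); any affine frame gives the same invariant.
1. H is the centroid of triangle CLW ⇒ H = (1/3, 1/3)
2. X is the intersection of line WC and line HL ⇒ X = (1/2, 1/2)
2·[XHC] = 1/6, 2·[WHL] = -1/3
[XHC]:[WHL] = 1/6:-1/3 = -1/2

[XHC]:[WHL] = -1/2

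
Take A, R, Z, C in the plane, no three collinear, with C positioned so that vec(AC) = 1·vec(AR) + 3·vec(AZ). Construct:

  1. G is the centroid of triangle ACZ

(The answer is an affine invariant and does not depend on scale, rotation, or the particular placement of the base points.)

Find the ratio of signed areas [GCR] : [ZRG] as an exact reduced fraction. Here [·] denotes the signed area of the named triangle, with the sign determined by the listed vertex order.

[GCR]:[ZRG] = -3

Set A = (0, 0), R = (1, 0), Z = (0, 1), C = (1, 3); any affine frame gives the same invariant.
1. G is the centroid of triangle ACZ ⇒ G = (1/3, 4/3)
2·[GCR] = -2, 2·[ZRG] = 2/3
[GCR]:[ZRG] = -2:2/3 = -3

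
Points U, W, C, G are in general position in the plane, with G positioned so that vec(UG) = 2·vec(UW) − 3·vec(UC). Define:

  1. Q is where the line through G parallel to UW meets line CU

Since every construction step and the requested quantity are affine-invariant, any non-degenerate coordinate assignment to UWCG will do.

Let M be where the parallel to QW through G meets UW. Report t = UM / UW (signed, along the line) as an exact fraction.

t = 3

Choose coordinates U = (0, 0), W = (1, 0), C = (0, 1), G = (2, -3).
1. Q is where the line through G parallel to UW meets line CU ⇒ Q = (0, -3)
through G parallel to QW: direction (1, 3); meets UW at M = (3, 0)
M = U + t·(W−U) with t = 3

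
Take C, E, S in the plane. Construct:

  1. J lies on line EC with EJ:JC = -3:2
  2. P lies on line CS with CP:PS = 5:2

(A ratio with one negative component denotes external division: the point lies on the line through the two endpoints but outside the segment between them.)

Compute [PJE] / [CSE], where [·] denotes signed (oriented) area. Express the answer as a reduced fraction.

Work in coordinates with C = (0, 0), E = (1, 0), S = (0, 1).
1. J lies on line EC with EJ:JC = -3:2 ⇒ J = (-2, 0)
2. P lies on line CS with CP:PS = 5:2 ⇒ P = (0, 5/7)
2·[PJE] = 15/7, 2·[CSE] = -1
[PJE]:[CSE] = 15/7:-1 = -15/7

[PJE]:[CSE] = -15/7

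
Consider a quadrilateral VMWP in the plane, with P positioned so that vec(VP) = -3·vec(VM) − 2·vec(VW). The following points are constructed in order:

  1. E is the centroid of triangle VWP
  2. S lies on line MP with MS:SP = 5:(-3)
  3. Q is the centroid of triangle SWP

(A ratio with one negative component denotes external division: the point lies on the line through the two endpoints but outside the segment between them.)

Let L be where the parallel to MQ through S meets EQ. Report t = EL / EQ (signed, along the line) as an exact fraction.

t = 22/7

Choose coordinates V = (0, 0), M = (1, 0), W = (0, 1), P = (-3, -2).
1. E is the centroid of triangle VWP ⇒ E = (-1, -1/3)
2. S lies on line MP with MS:SP = 5:(-3) ⇒ S = (-9, -5)
3. Q is the centroid of triangle SWP ⇒ Q = (-4, -2)
through S parallel to MQ: direction (-5, -2); meets EQ at L = (-73/7, -39/7)
L = E + t·(Q−E) with t = 22/7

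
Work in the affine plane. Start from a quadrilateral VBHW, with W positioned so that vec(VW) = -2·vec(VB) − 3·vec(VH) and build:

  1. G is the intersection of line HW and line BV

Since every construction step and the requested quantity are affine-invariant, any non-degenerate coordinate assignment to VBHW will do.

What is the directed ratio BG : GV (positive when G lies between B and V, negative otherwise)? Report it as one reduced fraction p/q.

BG:GV = -3

Work in coordinates with V = (0, 0), B = (1, 0), H = (0, 1), W = (-2, -3).
1. G is the intersection of line HW and line BV ⇒ G = (-1/2, 0)
G = B + t·(V−B) with t = 3/2, so BG:GV = t:(1−t) = 3/2:-1/2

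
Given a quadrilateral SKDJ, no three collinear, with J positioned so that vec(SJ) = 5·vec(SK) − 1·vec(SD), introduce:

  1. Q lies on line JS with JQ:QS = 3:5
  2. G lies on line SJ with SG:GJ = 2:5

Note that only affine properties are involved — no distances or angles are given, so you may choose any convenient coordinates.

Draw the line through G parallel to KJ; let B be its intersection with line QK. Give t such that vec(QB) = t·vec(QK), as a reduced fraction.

Set S = (0, 0), K = (1, 0), D = (0, 1), J = (5, -1); any affine frame gives the same invariant.
1. Q lies on line JS with JQ:QS = 3:5 ⇒ Q = (25/8, -5/8)
2. G lies on line SJ with SG:GJ = 2:5 ⇒ G = (10/7, -2/7)
through G parallel to KJ: direction (4, -1); meets QK at B = (106/21, -25/21)
B = Q + t·(K−Q) with t = -19/21

t = -19/21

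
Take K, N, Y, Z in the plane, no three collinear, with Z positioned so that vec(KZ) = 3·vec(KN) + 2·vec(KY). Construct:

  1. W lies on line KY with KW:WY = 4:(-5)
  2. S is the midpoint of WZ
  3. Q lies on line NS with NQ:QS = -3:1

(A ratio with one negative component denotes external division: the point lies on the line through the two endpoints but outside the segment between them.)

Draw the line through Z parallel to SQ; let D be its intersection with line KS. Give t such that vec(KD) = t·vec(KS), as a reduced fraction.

Work in coordinates with K = (0, 0), N = (1, 0), Y = (0, 1), Z = (3, 2).
1. W lies on line KY with KW:WY = 4:(-5) ⇒ W = (0, -4)
2. S is the midpoint of WZ ⇒ S = (3/2, -1)
3. Q lies on line NS with NQ:QS = -3:1 ⇒ Q = (7/4, -3/2)
through Z parallel to SQ: direction (1/4, -1/2); meets KS at D = (6, -4)
D = K + t·(S−K) with t = 4

t = 4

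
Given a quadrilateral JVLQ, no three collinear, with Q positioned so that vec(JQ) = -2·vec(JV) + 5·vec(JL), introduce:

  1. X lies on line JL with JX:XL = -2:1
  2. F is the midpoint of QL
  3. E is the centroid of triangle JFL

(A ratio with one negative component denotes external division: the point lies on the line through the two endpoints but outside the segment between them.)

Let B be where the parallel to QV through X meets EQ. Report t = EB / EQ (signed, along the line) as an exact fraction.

Set J = (0, 0), V = (1, 0), L = (0, 1), Q = (-2, 5); any affine frame gives the same invariant.
1. X lies on line JL with JX:XL = -2:1 ⇒ X = (0, 2)
2. F is the midpoint of QL ⇒ F = (-1, 3)
3. E is the centroid of triangle JFL ⇒ E = (-1/3, 4/3)
through X parallel to QV: direction (3, -5); meets EQ at B = (-21/8, 51/8)
B = E + t·(Q−E) with t = 11/8

t = 11/8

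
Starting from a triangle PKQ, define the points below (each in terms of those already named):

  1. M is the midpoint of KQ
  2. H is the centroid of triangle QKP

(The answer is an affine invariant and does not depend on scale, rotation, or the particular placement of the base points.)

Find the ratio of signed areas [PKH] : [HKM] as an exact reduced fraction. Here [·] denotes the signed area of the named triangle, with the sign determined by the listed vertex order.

[PKH]:[HKM] = 2

Assign P = (0, 0), K = (1, 0), Q = (0, 1) — the answer is frame-independent, so this choice is without loss of generality.
1. M is the midpoint of KQ ⇒ M = (1/2, 1/2)
2. H is the centroid of triangle QKP ⇒ H = (1/3, 1/3)
2·[PKH] = 1/3, 2·[HKM] = 1/6
[PKH]:[HKM] = 1/3:1/6 = 2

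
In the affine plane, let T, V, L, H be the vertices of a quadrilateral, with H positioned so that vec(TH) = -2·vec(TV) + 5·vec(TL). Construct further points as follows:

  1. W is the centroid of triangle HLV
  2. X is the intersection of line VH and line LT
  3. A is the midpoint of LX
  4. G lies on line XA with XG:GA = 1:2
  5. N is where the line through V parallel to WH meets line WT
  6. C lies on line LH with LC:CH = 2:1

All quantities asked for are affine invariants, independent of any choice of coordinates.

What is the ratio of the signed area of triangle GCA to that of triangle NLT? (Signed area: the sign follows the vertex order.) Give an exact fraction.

[GCA]:[NLT] = -56/81

Work in coordinates with T = (0, 0), V = (1, 0), L = (0, 1), H = (-2, 5).
1. W is the centroid of triangle HLV ⇒ W = (-1/3, 2)
2. X is the intersection of line VH and line LT ⇒ X = (0, 5/3)
3. A is the midpoint of LX ⇒ A = (0, 4/3)
4. G lies on line XA with XG:GA = 1:2 ⇒ G = (0, 14/9)
5. N is where the line through V parallel to WH meets line WT ⇒ N = (-3/7, 18/7)
6. C lies on line LH with LC:CH = 2:1 ⇒ C = (-4/3, 11/3)
2·[GCA] = 8/27, 2·[NLT] = -3/7
[GCA]:[NLT] = 8/27:-3/7 = -56/81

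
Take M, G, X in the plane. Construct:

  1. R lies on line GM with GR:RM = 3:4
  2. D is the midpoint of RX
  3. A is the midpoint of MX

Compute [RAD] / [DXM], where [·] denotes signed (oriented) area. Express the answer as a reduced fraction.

Work in coordinates with M = (0, 0), G = (1, 0), X = (0, 1).
1. R lies on line GM with GR:RM = 3:4 ⇒ R = (4/7, 0)
2. D is the midpoint of RX ⇒ D = (2/7, 1/2)
3. A is the midpoint of MX ⇒ A = (0, 1/2)
2·[RAD] = -1/7, 2·[DXM] = 2/7
[RAD]:[DXM] = -1/7:2/7 = -1/2

[RAD]:[DXM] = -1/2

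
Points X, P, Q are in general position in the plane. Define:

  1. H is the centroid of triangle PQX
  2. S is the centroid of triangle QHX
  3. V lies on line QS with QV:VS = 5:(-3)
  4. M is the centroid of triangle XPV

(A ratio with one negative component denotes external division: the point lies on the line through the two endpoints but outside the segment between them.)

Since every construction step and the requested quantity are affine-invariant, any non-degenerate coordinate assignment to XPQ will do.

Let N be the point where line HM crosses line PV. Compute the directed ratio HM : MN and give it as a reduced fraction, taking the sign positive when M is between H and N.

HM:MN = 20/7

Work in coordinates with X = (0, 0), P = (1, 0), Q = (0, 1).
1. H is the centroid of triangle PQX ⇒ H = (1/3, 1/3)
2. S is the centroid of triangle QHX ⇒ S = (1/9, 4/9)
3. V lies on line QS with QV:VS = 5:(-3) ⇒ V = (5/18, -7/18)
4. M is the centroid of triangle XPV ⇒ M = (23/54, -7/54)
line HM meets PV at N = (11/24, -7/24)
M = H + t·(N−H) with t = 20/27, so HM:MN = 20/27:7/27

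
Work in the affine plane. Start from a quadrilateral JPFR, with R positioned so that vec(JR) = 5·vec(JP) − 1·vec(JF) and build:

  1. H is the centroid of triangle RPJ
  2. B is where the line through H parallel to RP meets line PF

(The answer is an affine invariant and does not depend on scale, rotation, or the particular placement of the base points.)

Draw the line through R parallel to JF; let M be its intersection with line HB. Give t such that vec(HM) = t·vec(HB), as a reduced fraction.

t = -27/8

Work in coordinates with J = (0, 0), P = (1, 0), F = (0, 1), R = (5, -1).
1. H is the centroid of triangle RPJ ⇒ H = (2, -1/3)
2. B is where the line through H parallel to RP meets line PF ⇒ B = (10/9, -1/9)
through R parallel to JF: direction (0, 1); meets HB at M = (5, -13/12)
M = H + t·(B−H) with t = -27/8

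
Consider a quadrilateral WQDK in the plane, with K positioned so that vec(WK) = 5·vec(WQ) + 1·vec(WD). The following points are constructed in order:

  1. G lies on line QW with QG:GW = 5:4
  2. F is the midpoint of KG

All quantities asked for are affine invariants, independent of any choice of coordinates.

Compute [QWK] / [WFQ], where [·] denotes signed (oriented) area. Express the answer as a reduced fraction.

Set W = (0, 0), Q = (1, 0), D = (0, 1), K = (5, 1); any affine frame gives the same invariant.
1. G lies on line QW with QG:GW = 5:4 ⇒ G = (4/9, 0)
2. F is the midpoint of KG ⇒ F = (49/18, 1/2)
2·[QWK] = -1, 2·[WFQ] = -1/2
[QWK]:[WFQ] = -1:-1/2 = 2

[QWK]:[WFQ] = 2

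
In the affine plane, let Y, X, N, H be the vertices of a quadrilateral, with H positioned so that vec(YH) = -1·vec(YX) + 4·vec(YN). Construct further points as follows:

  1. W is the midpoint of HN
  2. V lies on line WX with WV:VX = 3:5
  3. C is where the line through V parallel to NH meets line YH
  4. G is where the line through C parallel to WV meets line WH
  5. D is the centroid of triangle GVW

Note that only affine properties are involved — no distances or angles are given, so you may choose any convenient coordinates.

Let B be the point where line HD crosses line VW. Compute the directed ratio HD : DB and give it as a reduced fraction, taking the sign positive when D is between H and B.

Assign Y = (0, 0), X = (1, 0), N = (0, 1), H = (-1, 4) — the answer is frame-independent, so this choice is without loss of generality.
1. W is the midpoint of HN ⇒ W = (-1/2, 5/2)
2. V lies on line WX with WV:VX = 3:5 ⇒ V = (1/16, 25/16)
3. C is where the line through V parallel to NH meets line YH ⇒ C = (-7/4, 7)
4. G is where the line through C parallel to WV meets line WH ⇒ G = (-37/16, 127/16)
5. D is the centroid of triangle GVW ⇒ D = (-11/12, 4)
line HD meets VW at B = (-7/5, 4)
D = H + t·(B−H) with t = -5/24, so HD:DB = -5/24:29/24

HD:DB = -5/29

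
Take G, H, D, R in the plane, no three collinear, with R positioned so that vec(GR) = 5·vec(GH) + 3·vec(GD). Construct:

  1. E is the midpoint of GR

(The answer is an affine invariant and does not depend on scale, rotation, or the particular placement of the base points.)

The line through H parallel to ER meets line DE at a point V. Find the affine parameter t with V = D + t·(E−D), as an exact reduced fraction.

Choose coordinates G = (0, 0), H = (1, 0), D = (0, 1), R = (5, 3).
1. E is the midpoint of GR ⇒ E = (5/2, 3/2)
through H parallel to ER: direction (5/2, 3/2); meets DE at V = (4, 9/5)
V = D + t·(E−D) with t = 8/5

t = 8/5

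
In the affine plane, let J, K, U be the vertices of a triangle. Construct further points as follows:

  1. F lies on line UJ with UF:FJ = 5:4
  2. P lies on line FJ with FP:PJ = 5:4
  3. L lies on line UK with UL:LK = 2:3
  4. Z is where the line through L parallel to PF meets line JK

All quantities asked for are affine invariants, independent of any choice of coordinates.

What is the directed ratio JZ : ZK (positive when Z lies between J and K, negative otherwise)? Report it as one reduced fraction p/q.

JZ:ZK = 2/3

Assign J = (0, 0), K = (1, 0), U = (0, 1) — the answer is frame-independent, so this choice is without loss of generality.
1. F lies on line UJ with UF:FJ = 5:4 ⇒ F = (0, 4/9)
2. P lies on line FJ with FP:PJ = 5:4 ⇒ P = (0, 16/81)
3. L lies on line UK with UL:LK = 2:3 ⇒ L = (2/5, 3/5)
4. Z is where the line through L parallel to PF meets line JK ⇒ Z = (2/5, 0)
Z = J + t·(K−J) with t = 2/5, so JZ:ZK = t:(1−t) = 2/5:3/5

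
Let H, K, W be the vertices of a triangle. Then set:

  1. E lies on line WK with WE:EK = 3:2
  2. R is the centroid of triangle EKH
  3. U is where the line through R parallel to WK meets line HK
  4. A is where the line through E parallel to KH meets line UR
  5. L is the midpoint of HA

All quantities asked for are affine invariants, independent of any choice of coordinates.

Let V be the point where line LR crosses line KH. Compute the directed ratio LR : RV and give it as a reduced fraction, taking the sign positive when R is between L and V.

Assign H = (0, 0), K = (1, 0), W = (0, 1) — the answer is frame-independent, so this choice is without loss of generality.
1. E lies on line WK with WE:EK = 3:2 ⇒ E = (3/5, 2/5)
2. R is the centroid of triangle EKH ⇒ R = (8/15, 2/15)
3. U is where the line through R parallel to WK meets line HK ⇒ U = (2/3, 0)
4. A is where the line through E parallel to KH meets line UR ⇒ A = (4/15, 2/5)
5. L is the midpoint of HA ⇒ L = (2/15, 1/5)
line LR meets KH at V = (4/3, 0)
R = L + t·(V−L) with t = 1/3, so LR:RV = 1/3:2/3

LR:RV = 1/2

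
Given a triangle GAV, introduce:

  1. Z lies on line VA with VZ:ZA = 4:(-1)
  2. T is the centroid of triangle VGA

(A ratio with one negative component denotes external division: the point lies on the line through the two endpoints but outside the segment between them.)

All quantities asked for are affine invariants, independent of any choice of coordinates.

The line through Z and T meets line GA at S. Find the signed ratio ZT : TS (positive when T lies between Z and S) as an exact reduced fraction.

ZT:TS = -2

Assign G = (0, 0), A = (1, 0), V = (0, 1) — the answer is frame-independent, so this choice is without loss of generality.
1. Z lies on line VA with VZ:ZA = 4:(-1) ⇒ Z = (4/3, -1/3)
2. T is the centroid of triangle VGA ⇒ T = (1/3, 1/3)
line ZT meets GA at S = (5/6, 0)
T = Z + t·(S−Z) with t = 2, so ZT:TS = 2:-1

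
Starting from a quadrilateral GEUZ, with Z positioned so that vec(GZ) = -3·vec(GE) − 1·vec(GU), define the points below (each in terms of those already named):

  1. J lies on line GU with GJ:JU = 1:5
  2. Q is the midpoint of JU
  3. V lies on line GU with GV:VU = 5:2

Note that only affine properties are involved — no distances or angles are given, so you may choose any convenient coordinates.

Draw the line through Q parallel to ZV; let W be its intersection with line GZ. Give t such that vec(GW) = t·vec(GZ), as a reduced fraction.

Work in coordinates with G = (0, 0), E = (1, 0), U = (0, 1), Z = (-3, -1).
1. J lies on line GU with GJ:JU = 1:5 ⇒ J = (0, 1/6)
2. Q is the midpoint of JU ⇒ Q = (0, 7/12)
3. V lies on line GU with GV:VU = 5:2 ⇒ V = (0, 5/7)
through Q parallel to ZV: direction (3, 12/7); meets GZ at W = (-49/20, -49/60)
W = G + t·(Z−G) with t = 49/60

t = 49/60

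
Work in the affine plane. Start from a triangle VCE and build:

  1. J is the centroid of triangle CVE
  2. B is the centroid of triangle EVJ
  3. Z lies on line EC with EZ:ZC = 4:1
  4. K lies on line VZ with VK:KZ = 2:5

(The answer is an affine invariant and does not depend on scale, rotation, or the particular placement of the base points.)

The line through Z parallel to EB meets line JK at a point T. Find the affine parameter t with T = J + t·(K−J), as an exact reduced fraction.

Choose coordinates V = (0, 0), C = (1, 0), E = (0, 1).
1. J is the centroid of triangle CVE ⇒ J = (1/3, 1/3)
2. B is the centroid of triangle EVJ ⇒ B = (1/9, 4/9)
3. Z lies on line EC with EZ:ZC = 4:1 ⇒ Z = (4/5, 1/5)
4. K lies on line VZ with VK:KZ = 2:5 ⇒ K = (8/35, 2/35)
through Z parallel to EB: direction (1/9, -5/9); meets JK at T = (87/140, 153/140)
T = J + t·(K−J) with t = -11/4

t = -11/4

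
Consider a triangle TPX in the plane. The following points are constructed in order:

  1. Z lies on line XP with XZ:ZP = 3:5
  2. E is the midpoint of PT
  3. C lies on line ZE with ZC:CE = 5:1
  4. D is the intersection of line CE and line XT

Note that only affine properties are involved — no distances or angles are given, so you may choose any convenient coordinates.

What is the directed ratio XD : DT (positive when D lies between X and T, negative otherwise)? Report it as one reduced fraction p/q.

XD:DT = -3/5

Work in coordinates with T = (0, 0), P = (1, 0), X = (0, 1).
1. Z lies on line XP with XZ:ZP = 3:5 ⇒ Z = (3/8, 5/8)
2. E is the midpoint of PT ⇒ E = (1/2, 0)
3. C lies on line ZE with ZC:CE = 5:1 ⇒ C = (23/48, 5/48)
4. D is the intersection of line CE and line XT ⇒ D = (0, 5/2)
D = X + t·(T−X) with t = -3/2, so XD:DT = t:(1−t) = -3/2:5/2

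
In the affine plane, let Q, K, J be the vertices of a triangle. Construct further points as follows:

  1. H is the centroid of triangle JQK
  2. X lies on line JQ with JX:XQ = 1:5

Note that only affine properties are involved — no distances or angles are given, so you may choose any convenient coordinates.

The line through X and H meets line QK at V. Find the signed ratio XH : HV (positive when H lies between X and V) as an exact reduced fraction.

XH:HV = 3/2

Set Q = (0, 0), K = (1, 0), J = (0, 1); any affine frame gives the same invariant.
1. H is the centroid of triangle JQK ⇒ H = (1/3, 1/3)
2. X lies on line JQ with JX:XQ = 1:5 ⇒ X = (0, 5/6)
line XH meets QK at V = (5/9, 0)
H = X + t·(V−X) with t = 3/5, so XH:HV = 3/5:2/5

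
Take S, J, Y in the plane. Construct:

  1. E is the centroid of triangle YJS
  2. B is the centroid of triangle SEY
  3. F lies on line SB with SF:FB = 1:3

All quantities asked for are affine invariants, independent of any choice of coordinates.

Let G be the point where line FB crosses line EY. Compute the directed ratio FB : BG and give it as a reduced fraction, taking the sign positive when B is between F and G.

FB:BG = 3/2

Choose coordinates S = (0, 0), J = (1, 0), Y = (0, 1).
1. E is the centroid of triangle YJS ⇒ E = (1/3, 1/3)
2. B is the centroid of triangle SEY ⇒ B = (1/9, 4/9)
3. F lies on line SB with SF:FB = 1:3 ⇒ F = (1/36, 1/9)
line FB meets EY at G = (1/6, 2/3)
B = F + t·(G−F) with t = 3/5, so FB:BG = 3/5:2/5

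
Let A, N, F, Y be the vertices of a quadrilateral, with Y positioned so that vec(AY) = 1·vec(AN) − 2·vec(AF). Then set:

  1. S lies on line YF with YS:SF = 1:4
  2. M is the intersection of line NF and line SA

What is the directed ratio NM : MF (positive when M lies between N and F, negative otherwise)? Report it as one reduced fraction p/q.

Work in coordinates with A = (0, 0), N = (1, 0), F = (0, 1), Y = (1, -2).
1. S lies on line YF with YS:SF = 1:4 ⇒ S = (4/5, -7/5)
2. M is the intersection of line NF and line SA ⇒ M = (-4/3, 7/3)
M = N + t·(F−N) with t = 7/3, so NM:MF = t:(1−t) = 7/3:-4/3

NM:MF = -7/4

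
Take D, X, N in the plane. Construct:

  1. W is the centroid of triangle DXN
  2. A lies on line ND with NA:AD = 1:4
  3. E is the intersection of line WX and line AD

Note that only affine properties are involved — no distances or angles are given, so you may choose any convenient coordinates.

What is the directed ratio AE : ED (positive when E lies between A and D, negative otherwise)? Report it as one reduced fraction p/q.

Set D = (0, 0), X = (1, 0), N = (0, 1); any affine frame gives the same invariant.
1. W is the centroid of triangle DXN ⇒ W = (1/3, 1/3)
2. A lies on line ND with NA:AD = 1:4 ⇒ A = (0, 4/5)
3. E is the intersection of line WX and line AD ⇒ E = (0, 1/2)
E = A + t·(D−A) with t = 3/8, so AE:ED = t:(1−t) = 3/8:5/8

AE:ED = 3/5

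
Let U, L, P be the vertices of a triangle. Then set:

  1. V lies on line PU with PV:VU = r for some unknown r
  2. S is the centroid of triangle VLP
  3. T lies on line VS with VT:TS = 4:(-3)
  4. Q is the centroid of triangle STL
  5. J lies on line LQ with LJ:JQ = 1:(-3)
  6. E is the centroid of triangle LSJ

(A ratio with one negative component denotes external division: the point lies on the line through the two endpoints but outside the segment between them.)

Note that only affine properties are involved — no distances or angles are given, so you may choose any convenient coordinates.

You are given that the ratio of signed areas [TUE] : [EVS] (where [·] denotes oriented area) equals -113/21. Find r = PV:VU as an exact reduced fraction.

r = -3/2

Set U = (0, 0), L = (1, 0), P = (0, 1); any affine frame gives the same invariant.
1. With PV:VU = r, write λ = r/(r+1) so V = P + λ·(U−P); V is affine-linear in λ
2. S is the centroid of triangle VLP ⇒ S is an affine combination of earlier points and hence also affine-linear in λ
3. T lies on line VS with VT:TS = 4:(-3) ⇒ T is an affine combination of earlier points and hence also affine-linear in λ
4. Q is the centroid of triangle STL ⇒ Q is an affine combination of earlier points and hence also affine-linear in λ
5. J lies on line LQ with LJ:JQ = 1:(-3) ⇒ J is an affine combination of earlier points and hence also affine-linear in λ
6. E is the centroid of triangle LSJ ⇒ E is an affine combination of earlier points and hence also affine-linear in λ
Every point depending on V is an affine combination of V and λ-independent points, so each such coordinate is linear in λ; the λ² term in each signed area is a multiple of (U−P)×(U−P) = 0, so 2·[TUE] and 2·[EVS] are each linear in λ. Evaluating at λ=0 and λ=1:
  2·[TUE] = 85/54·λ − 29/54,   2·[EVS] = -7/27·λ
So [TUE]:[EVS] = (85/54·λ − 29/54) / (-7/27·λ). Setting this equal to -113/21:
  85/54·λ − 29/54 = -113/21·(-7/27·λ)  ⇒  λ = 3
Then r = λ/(1−λ) = (3)/(-2) = -3/2. Check: with r = -3/2, V = (0, -2) and [TUE]:[EVS] = -113/21 as required.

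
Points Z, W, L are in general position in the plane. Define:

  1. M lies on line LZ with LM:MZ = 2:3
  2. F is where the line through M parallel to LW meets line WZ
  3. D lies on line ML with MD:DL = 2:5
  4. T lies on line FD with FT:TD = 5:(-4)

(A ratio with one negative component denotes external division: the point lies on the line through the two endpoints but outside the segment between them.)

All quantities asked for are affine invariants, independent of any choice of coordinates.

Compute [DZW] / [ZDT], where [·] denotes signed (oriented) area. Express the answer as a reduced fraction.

Work in coordinates with Z = (0, 0), W = (1, 0), L = (0, 1).
1. M lies on line LZ with LM:MZ = 2:3 ⇒ M = (0, 3/5)
2. F is where the line through M parallel to LW meets line WZ ⇒ F = (3/5, 0)
3. D lies on line ML with MD:DL = 2:5 ⇒ D = (0, 5/7)
4. T lies on line FD with FT:TD = 5:(-4) ⇒ T = (-12/5, 25/7)
2·[DZW] = 5/7, 2·[ZDT] = 12/7
[DZW]:[ZDT] = 5/7:12/7 = 5/12

[DZW]:[ZDT] = 5/12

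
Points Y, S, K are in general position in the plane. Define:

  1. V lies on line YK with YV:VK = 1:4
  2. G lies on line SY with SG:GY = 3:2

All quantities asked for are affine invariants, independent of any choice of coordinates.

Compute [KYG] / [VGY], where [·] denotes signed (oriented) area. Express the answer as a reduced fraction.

[KYG]:[VGY] = -5

Choose coordinates Y = (0, 0), S = (1, 0), K = (0, 1).
1. V lies on line YK with YV:VK = 1:4 ⇒ V = (0, 1/5)
2. G lies on line SY with SG:GY = 3:2 ⇒ G = (2/5, 0)
2·[KYG] = 2/5, 2·[VGY] = -2/25
[KYG]:[VGY] = 2/5:-2/25 = -5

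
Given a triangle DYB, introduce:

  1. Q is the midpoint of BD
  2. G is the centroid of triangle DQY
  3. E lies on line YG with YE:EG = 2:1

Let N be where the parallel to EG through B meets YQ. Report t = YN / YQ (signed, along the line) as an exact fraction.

Assign D = (0, 0), Y = (1, 0), B = (0, 1) — the answer is frame-independent, so this choice is without loss of generality.
1. Q is the midpoint of BD ⇒ Q = (0, 1/2)
2. G is the centroid of triangle DQY ⇒ G = (1/3, 1/6)
3. E lies on line YG with YE:EG = 2:1 ⇒ E = (5/9, 1/9)
through B parallel to EG: direction (-2/9, 1/18); meets YQ at N = (-2, 3/2)
N = Y + t·(Q−Y) with t = 3

t = 3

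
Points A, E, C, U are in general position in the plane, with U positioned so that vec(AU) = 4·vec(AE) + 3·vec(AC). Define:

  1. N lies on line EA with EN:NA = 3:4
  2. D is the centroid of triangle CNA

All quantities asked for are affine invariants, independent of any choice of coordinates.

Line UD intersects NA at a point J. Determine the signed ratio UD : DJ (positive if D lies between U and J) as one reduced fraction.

Set A = (0, 0), E = (1, 0), C = (0, 1), U = (4, 3); any affine frame gives the same invariant.
1. N lies on line EA with EN:NA = 3:4 ⇒ N = (4/7, 0)
2. D is the centroid of triangle CNA ⇒ D = (4/21, 1/3)
line UD meets NA at J = (-2/7, 0)
D = U + t·(J−U) with t = 8/9, so UD:DJ = 8/9:1/9

UD:DJ = 8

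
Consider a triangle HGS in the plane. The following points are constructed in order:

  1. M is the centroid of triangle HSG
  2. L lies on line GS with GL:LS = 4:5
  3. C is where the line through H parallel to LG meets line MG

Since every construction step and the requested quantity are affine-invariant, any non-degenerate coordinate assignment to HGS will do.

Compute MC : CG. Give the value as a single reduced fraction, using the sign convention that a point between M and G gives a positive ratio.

Choose coordinates H = (0, 0), G = (1, 0), S = (0, 1).
1. M is the centroid of triangle HSG ⇒ M = (1/3, 1/3)
2. L lies on line GS with GL:LS = 4:5 ⇒ L = (5/9, 4/9)
3. C is where the line through H parallel to LG meets line MG ⇒ C = (-1, 1)
C = M + t·(G−M) with t = -2, so MC:CG = t:(1−t) = -2:3

MC:CG = -2/3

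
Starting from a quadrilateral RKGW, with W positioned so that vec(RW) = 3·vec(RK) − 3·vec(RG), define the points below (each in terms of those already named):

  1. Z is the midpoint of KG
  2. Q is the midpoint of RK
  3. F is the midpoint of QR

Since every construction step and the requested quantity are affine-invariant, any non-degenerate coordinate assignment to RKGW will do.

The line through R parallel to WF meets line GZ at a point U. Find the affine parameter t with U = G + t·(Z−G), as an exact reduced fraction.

Work in coordinates with R = (0, 0), K = (1, 0), G = (0, 1), W = (3, -3).
1. Z is the midpoint of KG ⇒ Z = (1/2, 1/2)
2. Q is the midpoint of RK ⇒ Q = (1/2, 0)
3. F is the midpoint of QR ⇒ F = (1/4, 0)
through R parallel to WF: direction (-11/4, 3); meets GZ at U = (-11, 12)
U = G + t·(Z−G) with t = -22

t = -22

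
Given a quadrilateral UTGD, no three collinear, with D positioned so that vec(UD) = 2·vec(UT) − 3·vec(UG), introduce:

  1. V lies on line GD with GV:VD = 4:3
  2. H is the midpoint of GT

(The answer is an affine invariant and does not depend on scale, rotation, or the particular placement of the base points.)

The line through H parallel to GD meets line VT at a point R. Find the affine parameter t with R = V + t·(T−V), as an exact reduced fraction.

t = 1/2

Work in coordinates with U = (0, 0), T = (1, 0), G = (0, 1), D = (2, -3).
1. V lies on line GD with GV:VD = 4:3 ⇒ V = (8/7, -9/7)
2. H is the midpoint of GT ⇒ H = (1/2, 1/2)
through H parallel to GD: direction (2, -4); meets VT at R = (15/14, -9/14)
R = V + t·(T−V) with t = 1/2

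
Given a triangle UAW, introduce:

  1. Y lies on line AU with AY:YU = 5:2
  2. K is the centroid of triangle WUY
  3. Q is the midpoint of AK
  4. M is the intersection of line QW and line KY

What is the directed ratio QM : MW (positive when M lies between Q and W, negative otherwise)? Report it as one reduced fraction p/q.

Work in coordinates with U = (0, 0), A = (1, 0), W = (0, 1).
1. Y lies on line AU with AY:YU = 5:2 ⇒ Y = (2/7, 0)
2. K is the centroid of triangle WUY ⇒ K = (2/21, 1/3)
3. Q is the midpoint of AK ⇒ Q = (23/42, 1/6)
4. M is the intersection of line QW and line KY ⇒ M = (-46/21, 13/3)
M = Q + t·(W−Q) with t = 5, so QM:MW = t:(1−t) = 5:-4

QM:MW = -5/4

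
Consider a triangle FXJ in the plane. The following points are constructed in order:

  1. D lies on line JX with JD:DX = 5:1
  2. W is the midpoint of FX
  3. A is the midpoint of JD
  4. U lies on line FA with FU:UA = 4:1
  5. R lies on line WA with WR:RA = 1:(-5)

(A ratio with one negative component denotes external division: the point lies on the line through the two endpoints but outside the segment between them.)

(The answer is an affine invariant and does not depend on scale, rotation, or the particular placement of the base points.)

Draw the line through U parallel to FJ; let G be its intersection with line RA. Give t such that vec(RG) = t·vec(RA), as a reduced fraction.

Set F = (0, 0), X = (1, 0), J = (0, 1); any affine frame gives the same invariant.
1. D lies on line JX with JD:DX = 5:1 ⇒ D = (5/6, 1/6)
2. W is the midpoint of FX ⇒ W = (1/2, 0)
3. A is the midpoint of JD ⇒ A = (5/12, 7/12)
4. U lies on line FA with FU:UA = 4:1 ⇒ U = (1/3, 7/15)
5. R lies on line WA with WR:RA = 1:(-5) ⇒ R = (25/48, -7/48)
through U parallel to FJ: direction (0, 1); meets RA at G = (1/3, 7/6)
G = R + t·(A−R) with t = 9/5

t = 9/5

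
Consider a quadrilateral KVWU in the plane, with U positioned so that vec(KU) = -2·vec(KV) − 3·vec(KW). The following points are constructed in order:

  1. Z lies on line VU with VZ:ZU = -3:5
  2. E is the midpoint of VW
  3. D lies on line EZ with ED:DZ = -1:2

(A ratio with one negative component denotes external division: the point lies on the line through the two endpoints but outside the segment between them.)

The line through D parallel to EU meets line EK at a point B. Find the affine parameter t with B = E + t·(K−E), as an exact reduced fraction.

t = 15

Assign K = (0, 0), V = (1, 0), W = (0, 1), U = (-2, -3) — the answer is frame-independent, so this choice is without loss of generality.
1. Z lies on line VU with VZ:ZU = -3:5 ⇒ Z = (11/2, 9/2)
2. E is the midpoint of VW ⇒ E = (1/2, 1/2)
3. D lies on line EZ with ED:DZ = -1:2 ⇒ D = (-9/2, -7/2)
through D parallel to EU: direction (-5/2, -7/2); meets EK at B = (-7, -7)
B = E + t·(K−E) with t = 15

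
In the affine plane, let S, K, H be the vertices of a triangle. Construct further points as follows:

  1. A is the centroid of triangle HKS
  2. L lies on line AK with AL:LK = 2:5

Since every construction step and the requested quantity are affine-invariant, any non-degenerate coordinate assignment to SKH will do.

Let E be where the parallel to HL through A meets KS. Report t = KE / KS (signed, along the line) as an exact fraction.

t = 7/16

Set S = (0, 0), K = (1, 0), H = (0, 1); any affine frame gives the same invariant.
1. A is the centroid of triangle HKS ⇒ A = (1/3, 1/3)
2. L lies on line AK with AL:LK = 2:5 ⇒ L = (11/21, 5/21)
through A parallel to HL: direction (11/21, -16/21); meets KS at E = (9/16, 0)
E = K + t·(S−K) with t = 7/16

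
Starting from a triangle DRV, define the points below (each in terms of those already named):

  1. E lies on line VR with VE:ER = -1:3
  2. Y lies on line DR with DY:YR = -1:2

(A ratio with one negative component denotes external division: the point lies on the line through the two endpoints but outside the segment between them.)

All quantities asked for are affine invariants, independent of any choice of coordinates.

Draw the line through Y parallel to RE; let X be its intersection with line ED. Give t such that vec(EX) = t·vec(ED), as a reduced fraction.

Choose coordinates D = (0, 0), R = (1, 0), V = (0, 1).
1. E lies on line VR with VE:ER = -1:3 ⇒ E = (-1/2, 3/2)
2. Y lies on line DR with DY:YR = -1:2 ⇒ Y = (-1, 0)
through Y parallel to RE: direction (-3/2, 3/2); meets ED at X = (1/2, -3/2)
X = E + t·(D−E) with t = 2

t = 2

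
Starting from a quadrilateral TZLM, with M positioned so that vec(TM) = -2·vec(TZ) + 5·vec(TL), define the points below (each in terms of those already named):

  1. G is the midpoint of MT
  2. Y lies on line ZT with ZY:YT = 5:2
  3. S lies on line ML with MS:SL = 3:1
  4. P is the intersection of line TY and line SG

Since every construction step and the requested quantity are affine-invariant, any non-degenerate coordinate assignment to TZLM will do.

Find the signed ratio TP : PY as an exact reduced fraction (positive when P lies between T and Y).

Work in coordinates with T = (0, 0), Z = (1, 0), L = (0, 1), M = (-2, 5).
1. G is the midpoint of MT ⇒ G = (-1, 5/2)
2. Y lies on line ZT with ZY:YT = 5:2 ⇒ Y = (2/7, 0)
3. S lies on line ML with MS:SL = 3:1 ⇒ S = (-1/2, 2)
4. P is the intersection of line TY and line SG ⇒ P = (3/2, 0)
P = T + t·(Y−T) with t = 21/4, so TP:PY = t:(1−t) = 21/4:-17/4

TP:PY = -21/17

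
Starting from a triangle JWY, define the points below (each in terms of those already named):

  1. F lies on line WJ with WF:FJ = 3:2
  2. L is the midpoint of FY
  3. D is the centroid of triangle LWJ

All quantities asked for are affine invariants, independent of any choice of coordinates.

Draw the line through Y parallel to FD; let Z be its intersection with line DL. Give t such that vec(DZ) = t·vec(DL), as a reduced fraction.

Choose coordinates J = (0, 0), W = (1, 0), Y = (0, 1).
1. F lies on line WJ with WF:FJ = 3:2 ⇒ F = (2/5, 0)
2. L is the midpoint of FY ⇒ L = (1/5, 1/2)
3. D is the centroid of triangle LWJ ⇒ D = (2/5, 1/6)
through Y parallel to FD: direction (0, 1/6); meets DL at Z = (0, 5/6)
Z = D + t·(L−D) with t = 2

t = 2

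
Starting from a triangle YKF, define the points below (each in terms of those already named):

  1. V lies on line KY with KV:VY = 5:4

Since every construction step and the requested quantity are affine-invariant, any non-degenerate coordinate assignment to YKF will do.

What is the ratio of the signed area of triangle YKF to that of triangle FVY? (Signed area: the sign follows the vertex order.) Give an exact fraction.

[YKF]:[FVY] = -9/4

Choose coordinates Y = (0, 0), K = (1, 0), F = (0, 1).
1. V lies on line KY with KV:VY = 5:4 ⇒ V = (4/9, 0)
2·[YKF] = 1, 2·[FVY] = -4/9
[YKF]:[FVY] = 1:-4/9 = -9/4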